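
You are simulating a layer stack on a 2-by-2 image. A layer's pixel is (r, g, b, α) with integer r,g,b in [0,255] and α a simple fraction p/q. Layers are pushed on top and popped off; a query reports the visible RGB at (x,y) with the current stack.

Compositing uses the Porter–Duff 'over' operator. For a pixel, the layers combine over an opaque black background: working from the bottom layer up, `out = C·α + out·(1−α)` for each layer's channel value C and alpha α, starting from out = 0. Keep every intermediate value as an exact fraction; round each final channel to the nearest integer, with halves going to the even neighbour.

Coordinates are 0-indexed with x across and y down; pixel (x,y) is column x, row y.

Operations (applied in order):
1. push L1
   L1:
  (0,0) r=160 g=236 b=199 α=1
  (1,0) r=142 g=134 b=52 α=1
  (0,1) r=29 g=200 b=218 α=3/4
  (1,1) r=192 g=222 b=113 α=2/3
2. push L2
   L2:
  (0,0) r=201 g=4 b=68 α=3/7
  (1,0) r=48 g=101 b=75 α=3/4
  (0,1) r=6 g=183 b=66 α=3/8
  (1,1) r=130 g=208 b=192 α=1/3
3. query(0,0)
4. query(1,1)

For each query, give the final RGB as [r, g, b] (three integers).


(0,0) stack=L1,L2; from [0,0,0]:
after L1 α=1: [160, 236, 199]
after L2 α=3/7: [1243/7, 956/7, 1000/7]
rounded: [178, 137, 143]

(1,1) stack=L1,L2; from [0,0,0]:
+L1 (α=2/3) → [128, 148, 226/3]
+L2 (α=1/3) → [386/3, 168, 1028/9]
rounded: [129, 168, 114]


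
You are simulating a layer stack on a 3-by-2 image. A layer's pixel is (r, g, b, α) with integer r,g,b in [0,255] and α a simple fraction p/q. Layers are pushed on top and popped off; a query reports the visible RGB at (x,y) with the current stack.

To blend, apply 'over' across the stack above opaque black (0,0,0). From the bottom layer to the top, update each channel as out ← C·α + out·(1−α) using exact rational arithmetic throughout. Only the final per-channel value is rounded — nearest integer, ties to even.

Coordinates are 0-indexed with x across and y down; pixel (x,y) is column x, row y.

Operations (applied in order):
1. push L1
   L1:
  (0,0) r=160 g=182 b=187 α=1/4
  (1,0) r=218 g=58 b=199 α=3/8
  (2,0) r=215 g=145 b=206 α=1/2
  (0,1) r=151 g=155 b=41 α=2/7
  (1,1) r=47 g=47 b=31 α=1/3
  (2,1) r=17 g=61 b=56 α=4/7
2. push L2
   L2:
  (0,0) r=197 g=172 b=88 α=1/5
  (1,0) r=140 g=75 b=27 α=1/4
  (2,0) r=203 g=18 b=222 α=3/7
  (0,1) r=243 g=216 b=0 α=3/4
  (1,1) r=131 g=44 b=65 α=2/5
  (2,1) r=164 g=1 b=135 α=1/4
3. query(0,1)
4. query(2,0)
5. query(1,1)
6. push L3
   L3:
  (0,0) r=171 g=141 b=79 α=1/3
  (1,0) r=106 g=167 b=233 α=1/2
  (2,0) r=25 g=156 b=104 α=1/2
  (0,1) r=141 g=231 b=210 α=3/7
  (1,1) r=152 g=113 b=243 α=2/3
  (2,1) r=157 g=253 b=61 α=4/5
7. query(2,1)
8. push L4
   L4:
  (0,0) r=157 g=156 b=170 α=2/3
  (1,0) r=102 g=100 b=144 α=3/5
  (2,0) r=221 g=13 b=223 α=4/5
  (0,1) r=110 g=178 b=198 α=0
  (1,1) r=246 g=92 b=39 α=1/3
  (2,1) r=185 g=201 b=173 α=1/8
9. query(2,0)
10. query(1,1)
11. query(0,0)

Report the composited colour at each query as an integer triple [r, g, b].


query (0,1) [L1,L2] — begin 0,0,0
+L1 (α=2/7) → [302/7, 310/7, 82/7]
+L2 (α=3/4) → [5405/28, 2423/14, 41/14]
= [193, 173, 3]

(2,0) stack=L1,L2; from [0,0,0]:
after L1 α=1/2: [215/2, 145/2, 103]
after L2 α=3/7: [1039/7, 344/7, 154]
rounded: [148, 49, 154]

(1,1) stack=L1,L2; from [0,0,0]:
+L1 (α=1/3) → [47/3, 47/3, 31/3]
+L2 (α=2/5) → [309/5, 27, 161/5]
rounded: [62, 27, 32]

(2,1) stack=L1,L2,L3; from [0,0,0]:
after L1 α=4/7: [68/7, 244/7, 32]
after L2 α=1/4: [338/7, 739/28, 231/4]
after L3 α=4/5: [4734/35, 5815/28, 1207/20]
rounded: [135, 208, 60]

(2,0) stack=L1,L2,L3,L4; from [0,0,0]:
after L1 α=1/2: [215/2, 145/2, 103]
after L2 α=3/7: [1039/7, 344/7, 154]
after L3 α=1/2: [607/7, 718/7, 129]
after L4 α=4/5: [1359/7, 1082/35, 1021/5]
→ [194, 31, 204]

query (1,1) [L1,L2,L3,L4] — begin 0,0,0
+L1 (α=1/3) → [47/3, 47/3, 31/3]
+L2 (α=2/5) → [309/5, 27, 161/5]
+L3 (α=2/3) → [1829/15, 253/3, 2591/15]
+L4 (α=1/3) → [7348/45, 782/9, 5767/45]
rounded: [163, 87, 128]

(0,0) stack=L1,L2,L3,L4; from [0,0,0]:
L1 α=1/4: [40, 91/2, 187/4]
L2 α=1/5: [357/5, 354/5, 55]
L3 α=1/3: [523/5, 471/5, 63]
L4 α=2/3: [2093/15, 677/5, 403/3]
= [140, 135, 134]


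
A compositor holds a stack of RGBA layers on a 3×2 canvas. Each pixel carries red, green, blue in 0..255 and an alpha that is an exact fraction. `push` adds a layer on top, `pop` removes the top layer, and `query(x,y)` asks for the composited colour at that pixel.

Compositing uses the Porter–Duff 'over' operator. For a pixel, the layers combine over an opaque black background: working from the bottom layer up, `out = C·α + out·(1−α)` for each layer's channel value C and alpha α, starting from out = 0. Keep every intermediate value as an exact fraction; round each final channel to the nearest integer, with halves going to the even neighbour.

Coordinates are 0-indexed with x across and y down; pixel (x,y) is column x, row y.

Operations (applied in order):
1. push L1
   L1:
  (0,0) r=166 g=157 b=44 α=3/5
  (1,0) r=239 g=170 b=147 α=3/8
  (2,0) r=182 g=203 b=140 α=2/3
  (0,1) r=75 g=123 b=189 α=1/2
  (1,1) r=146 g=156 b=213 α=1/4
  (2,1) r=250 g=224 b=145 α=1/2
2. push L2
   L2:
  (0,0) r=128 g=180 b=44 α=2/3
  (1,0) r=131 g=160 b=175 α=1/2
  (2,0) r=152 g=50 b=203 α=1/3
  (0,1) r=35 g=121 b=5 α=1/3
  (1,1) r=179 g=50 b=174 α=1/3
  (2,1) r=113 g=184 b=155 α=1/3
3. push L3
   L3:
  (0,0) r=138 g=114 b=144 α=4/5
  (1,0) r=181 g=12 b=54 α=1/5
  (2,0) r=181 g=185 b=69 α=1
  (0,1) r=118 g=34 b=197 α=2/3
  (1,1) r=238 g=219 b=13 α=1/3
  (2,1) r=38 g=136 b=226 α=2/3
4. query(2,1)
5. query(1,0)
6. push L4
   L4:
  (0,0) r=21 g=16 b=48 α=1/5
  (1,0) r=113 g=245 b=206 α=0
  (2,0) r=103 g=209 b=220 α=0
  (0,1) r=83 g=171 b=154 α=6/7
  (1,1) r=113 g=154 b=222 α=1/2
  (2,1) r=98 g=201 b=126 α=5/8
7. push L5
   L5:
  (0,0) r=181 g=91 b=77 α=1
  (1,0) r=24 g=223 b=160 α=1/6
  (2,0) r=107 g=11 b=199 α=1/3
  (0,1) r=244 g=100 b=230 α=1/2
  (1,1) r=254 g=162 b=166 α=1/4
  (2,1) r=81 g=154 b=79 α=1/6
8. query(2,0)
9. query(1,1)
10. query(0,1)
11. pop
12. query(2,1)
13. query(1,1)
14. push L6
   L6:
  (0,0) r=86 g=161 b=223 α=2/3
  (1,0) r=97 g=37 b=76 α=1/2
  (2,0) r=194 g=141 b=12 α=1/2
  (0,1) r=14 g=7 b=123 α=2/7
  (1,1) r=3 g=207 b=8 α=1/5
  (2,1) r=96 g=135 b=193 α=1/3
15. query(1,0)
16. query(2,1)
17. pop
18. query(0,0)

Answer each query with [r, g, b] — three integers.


query (2,1) [L1,L2,L3] — begin 0,0,0
L1 α=1/2: [125, 112, 145/2]
L2 α=1/3: [121, 136, 100]
L3 α=2/3: [197/3, 136, 184]
→ [66, 136, 184]

query (1,0) [L1,L2,L3] — begin 0,0,0
after L1 α=3/8: [717/8, 255/4, 441/8]
after L2 α=1/2: [1765/16, 895/8, 1841/16]
after L3 α=1/5: [2489/20, 919/10, 2057/20]
= [124, 92, 103]

query (2,0) [L1,L2,L3,L4,L5] — begin 0,0,0
L1 α=2/3: [364/3, 406/3, 280/3]
L2 α=1/3: [1184/9, 962/9, 1169/9]
L3 α=1: [181, 185, 69]
L4 α=0: [181, 185, 69]
L5 α=1/3: [469/3, 127, 337/3]
→ [156, 127, 112]

query (1,1) [L1,L2,L3,L4,L5] — begin 0,0,0
after L1 α=1/4: [73/2, 39, 213/4]
after L2 α=1/3: [84, 128/3, 187/2]
after L3 α=1/3: [406/3, 913/9, 200/3]
after L4 α=1/2: [745/6, 2299/18, 433/3]
after L5 α=1/4: [1253/8, 3271/24, 599/4]
→ [157, 136, 150]

at x=0,y=1 over L1,L2,L3,L4,L5:
after L1 α=1/2: [75/2, 123/2, 189/2]
after L2 α=1/3: [110/3, 244/3, 194/3]
after L3 α=2/3: [818/9, 448/9, 1376/9]
after L4 α=6/7: [5300/63, 9682/63, 9692/63]
after L5 α=1/2: [10336/63, 7991/63, 12091/63]
= [164, 127, 192]

at x=2,y=1 over L1,L2,L3,L4:
+L1 (α=1/2) → [125, 112, 145/2]
+L2 (α=1/3) → [121, 136, 100]
+L3 (α=2/3) → [197/3, 136, 184]
+L4 (α=5/8) → [687/8, 1413/8, 591/4]
→ [86, 177, 148]

at x=1,y=1 over L1,L2,L3,L4:
after L1 α=1/4: [73/2, 39, 213/4]
after L2 α=1/3: [84, 128/3, 187/2]
after L3 α=1/3: [406/3, 913/9, 200/3]
after L4 α=1/2: [745/6, 2299/18, 433/3]
= [124, 128, 144]

at x=1,y=0 over L1,L2,L3,L4,L6:
after L1 α=3/8: [717/8, 255/4, 441/8]
after L2 α=1/2: [1765/16, 895/8, 1841/16]
after L3 α=1/5: [2489/20, 919/10, 2057/20]
after L4 α=0: [2489/20, 919/10, 2057/20]
after L6 α=1/2: [4429/40, 1289/20, 3577/40]
= [111, 64, 89]

(2,1) stack=L1,L2,L3,L4,L6; from [0,0,0]:
after L1 α=1/2: [125, 112, 145/2]
after L2 α=1/3: [121, 136, 100]
after L3 α=2/3: [197/3, 136, 184]
after L4 α=5/8: [687/8, 1413/8, 591/4]
after L6 α=1/3: [357/4, 651/4, 977/6]
= [89, 163, 163]

(0,0) stack=L1,L2,L3,L4; from [0,0,0]:
L1 α=3/5: [498/5, 471/5, 132/5]
L2 α=2/3: [1778/15, 757/5, 572/15]
L3 α=4/5: [10058/75, 3037/25, 9212/75]
L4 α=1/5: [41807/375, 12548/125, 40448/375]
rounded: [111, 100, 108]


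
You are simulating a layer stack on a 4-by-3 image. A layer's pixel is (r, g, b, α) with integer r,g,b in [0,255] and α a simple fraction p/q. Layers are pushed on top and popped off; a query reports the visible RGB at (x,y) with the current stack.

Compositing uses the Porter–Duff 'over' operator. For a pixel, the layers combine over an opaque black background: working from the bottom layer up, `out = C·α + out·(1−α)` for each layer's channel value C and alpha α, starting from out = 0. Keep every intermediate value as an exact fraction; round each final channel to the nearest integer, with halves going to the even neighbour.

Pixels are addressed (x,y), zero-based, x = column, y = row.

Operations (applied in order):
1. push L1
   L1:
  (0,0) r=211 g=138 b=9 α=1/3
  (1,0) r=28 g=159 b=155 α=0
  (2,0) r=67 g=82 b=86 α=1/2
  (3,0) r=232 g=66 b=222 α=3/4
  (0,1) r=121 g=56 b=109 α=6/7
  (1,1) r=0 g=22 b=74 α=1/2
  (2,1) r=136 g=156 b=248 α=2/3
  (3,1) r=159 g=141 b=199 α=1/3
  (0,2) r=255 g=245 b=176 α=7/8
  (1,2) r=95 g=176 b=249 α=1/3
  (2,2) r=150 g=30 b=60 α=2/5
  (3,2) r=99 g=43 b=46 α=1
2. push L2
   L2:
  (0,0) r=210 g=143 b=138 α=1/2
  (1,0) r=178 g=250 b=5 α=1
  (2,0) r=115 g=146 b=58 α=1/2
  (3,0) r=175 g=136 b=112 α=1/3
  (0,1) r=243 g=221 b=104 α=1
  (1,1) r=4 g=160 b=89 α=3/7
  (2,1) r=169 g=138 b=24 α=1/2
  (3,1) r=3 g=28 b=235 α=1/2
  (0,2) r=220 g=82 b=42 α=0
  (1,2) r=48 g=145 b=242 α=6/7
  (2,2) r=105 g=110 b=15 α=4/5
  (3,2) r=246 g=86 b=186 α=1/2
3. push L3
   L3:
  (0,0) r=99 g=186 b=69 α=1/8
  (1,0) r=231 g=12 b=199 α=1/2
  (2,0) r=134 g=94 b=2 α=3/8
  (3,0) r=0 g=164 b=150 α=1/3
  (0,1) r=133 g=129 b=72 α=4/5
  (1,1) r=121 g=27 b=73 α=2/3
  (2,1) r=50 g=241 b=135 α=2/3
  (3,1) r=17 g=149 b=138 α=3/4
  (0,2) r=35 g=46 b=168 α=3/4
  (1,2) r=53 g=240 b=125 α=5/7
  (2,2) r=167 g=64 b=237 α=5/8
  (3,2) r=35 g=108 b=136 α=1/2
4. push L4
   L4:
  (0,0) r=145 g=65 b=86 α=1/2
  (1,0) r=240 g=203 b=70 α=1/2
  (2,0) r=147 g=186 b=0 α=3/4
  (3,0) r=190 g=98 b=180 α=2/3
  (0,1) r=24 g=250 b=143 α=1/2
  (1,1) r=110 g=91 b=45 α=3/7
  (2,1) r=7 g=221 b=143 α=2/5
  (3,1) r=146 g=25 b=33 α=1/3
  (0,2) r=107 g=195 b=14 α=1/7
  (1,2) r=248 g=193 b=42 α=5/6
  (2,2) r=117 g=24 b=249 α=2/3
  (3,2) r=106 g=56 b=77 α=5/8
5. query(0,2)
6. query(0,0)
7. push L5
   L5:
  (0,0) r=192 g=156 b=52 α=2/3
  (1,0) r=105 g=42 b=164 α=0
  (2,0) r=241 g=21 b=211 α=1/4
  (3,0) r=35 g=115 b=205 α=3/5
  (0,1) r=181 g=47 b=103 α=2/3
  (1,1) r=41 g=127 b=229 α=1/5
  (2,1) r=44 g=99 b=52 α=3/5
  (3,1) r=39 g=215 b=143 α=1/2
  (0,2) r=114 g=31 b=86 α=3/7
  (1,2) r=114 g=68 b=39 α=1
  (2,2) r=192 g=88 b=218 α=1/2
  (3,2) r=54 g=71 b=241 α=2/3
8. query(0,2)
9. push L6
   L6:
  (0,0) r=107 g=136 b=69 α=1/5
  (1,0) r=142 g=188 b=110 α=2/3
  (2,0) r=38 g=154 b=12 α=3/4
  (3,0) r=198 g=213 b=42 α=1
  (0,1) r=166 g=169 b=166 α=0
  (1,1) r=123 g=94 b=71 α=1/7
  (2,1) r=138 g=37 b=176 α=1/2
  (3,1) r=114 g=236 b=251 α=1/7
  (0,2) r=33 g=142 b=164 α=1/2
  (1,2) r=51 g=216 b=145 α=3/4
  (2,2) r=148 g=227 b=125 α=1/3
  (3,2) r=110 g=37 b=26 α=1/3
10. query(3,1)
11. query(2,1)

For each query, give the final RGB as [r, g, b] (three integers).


query (0,2) [L1,L2,L3,L4] — begin 0,0,0
L1 α=7/8: [1785/8, 1715/8, 154]
L2 α=0: [1785/8, 1715/8, 154]
L3 α=3/4: [2625/32, 2819/32, 329/2]
L4 α=1/7: [9587/112, 11577/112, 143]
→ [86, 103, 143]

(0,0) stack=L1,L2,L3,L4; from [0,0,0]:
L1 α=1/3: [211/3, 46, 3]
L2 α=1/2: [841/6, 189/2, 141/2]
L3 α=1/8: [6481/48, 1695/16, 1125/16]
L4 α=1/2: [13441/96, 2735/32, 2501/32]
→ [140, 85, 78]

query (0,2) [L1,L2,L3,L4,L5] — begin 0,0,0
+L1 (α=7/8) → [1785/8, 1715/8, 154]
+L2 (α=0) → [1785/8, 1715/8, 154]
+L3 (α=3/4) → [2625/32, 2819/32, 329/2]
+L4 (α=1/7) → [9587/112, 11577/112, 143]
+L5 (α=3/7) → [19163/196, 14181/196, 830/7]
= [98, 72, 119]

query (3,1) [L1,L2,L3,L4,L5,L6] — begin 0,0,0
after L1 α=1/3: [53, 47, 199/3]
after L2 α=1/2: [28, 75/2, 452/3]
after L3 α=3/4: [79/4, 969/8, 847/6]
after L4 α=1/3: [371/6, 1069/12, 946/9]
after L5 α=1/2: [605/12, 3649/24, 2233/18]
after L6 α=1/7: [119/2, 4593/28, 2986/21]
rounded: [60, 164, 142]

at x=2,y=1 over L1,L2,L3,L4,L5,L6:
after L1 α=2/3: [272/3, 104, 496/3]
after L2 α=1/2: [779/6, 121, 284/3]
after L3 α=2/3: [1379/18, 201, 1094/9]
after L4 α=2/5: [1463/30, 209, 1952/15]
after L5 α=3/5: [3443/75, 143, 6244/75]
after L6 α=1/2: [13793/150, 90, 9722/75]
rounded: [92, 90, 130]


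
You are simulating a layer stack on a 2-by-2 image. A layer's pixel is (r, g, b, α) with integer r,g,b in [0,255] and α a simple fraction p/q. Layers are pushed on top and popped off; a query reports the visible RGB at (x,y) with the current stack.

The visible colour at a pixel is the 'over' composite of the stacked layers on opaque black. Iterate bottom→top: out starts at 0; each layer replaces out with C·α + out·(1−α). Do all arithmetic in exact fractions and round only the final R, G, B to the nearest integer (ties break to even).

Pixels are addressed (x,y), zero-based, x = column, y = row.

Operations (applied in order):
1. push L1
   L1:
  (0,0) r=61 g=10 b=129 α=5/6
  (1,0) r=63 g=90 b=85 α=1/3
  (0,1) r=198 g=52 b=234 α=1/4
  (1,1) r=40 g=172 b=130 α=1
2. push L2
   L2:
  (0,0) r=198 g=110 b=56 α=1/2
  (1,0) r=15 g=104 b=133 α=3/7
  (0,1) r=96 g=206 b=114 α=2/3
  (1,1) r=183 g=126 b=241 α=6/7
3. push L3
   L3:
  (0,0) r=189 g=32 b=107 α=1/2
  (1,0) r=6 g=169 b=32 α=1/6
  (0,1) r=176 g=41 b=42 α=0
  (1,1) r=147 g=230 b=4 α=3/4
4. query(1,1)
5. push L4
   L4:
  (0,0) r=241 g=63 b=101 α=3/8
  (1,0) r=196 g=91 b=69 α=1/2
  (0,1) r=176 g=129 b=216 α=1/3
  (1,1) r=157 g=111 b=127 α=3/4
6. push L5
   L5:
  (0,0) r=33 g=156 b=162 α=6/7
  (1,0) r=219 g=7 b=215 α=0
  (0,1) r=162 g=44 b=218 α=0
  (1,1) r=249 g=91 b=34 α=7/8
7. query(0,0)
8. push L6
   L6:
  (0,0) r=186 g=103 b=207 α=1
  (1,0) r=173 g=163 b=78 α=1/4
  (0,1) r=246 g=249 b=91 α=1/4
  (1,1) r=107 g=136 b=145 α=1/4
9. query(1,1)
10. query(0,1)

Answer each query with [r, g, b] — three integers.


(1,1) stack=L1,L2,L3; from [0,0,0]:
+L1 (α=1) → [40, 172, 130]
+L2 (α=6/7) → [1138/7, 928/7, 1576/7]
+L3 (α=3/4) → [4225/28, 2879/14, 415/7]
rounded: [151, 206, 59]

at x=0,y=0 over L1,L2,L3,L4,L5:
L1 α=5/6: [305/6, 25/3, 215/2]
L2 α=1/2: [1493/12, 355/6, 327/4]
L3 α=1/2: [3761/24, 547/12, 755/8]
L4 α=3/8: [36157/192, 5003/96, 6199/64]
L5 α=6/7: [74173/1344, 94859/672, 68407/448]
= [55, 141, 153]

query (1,1) [L1,L2,L3,L4,L5,L6] — begin 0,0,0
after L1 α=1: [40, 172, 130]
after L2 α=6/7: [1138/7, 928/7, 1576/7]
after L3 α=3/4: [4225/28, 2879/14, 415/7]
after L4 α=3/4: [17413/112, 7541/56, 1541/14]
after L5 α=7/8: [212629/896, 43213/448, 4873/112]
after L6 α=1/4: [733759/3584, 190567/1792, 30859/448]
rounded: [205, 106, 69]

query (0,1) [L1,L2,L3,L4,L5,L6] — begin 0,0,0
+L1 (α=1/4) → [99/2, 13, 117/2]
+L2 (α=2/3) → [161/2, 425/3, 191/2]
+L3 (α=0) → [161/2, 425/3, 191/2]
+L4 (α=1/3) → [337/3, 1237/9, 407/3]
+L5 (α=0) → [337/3, 1237/9, 407/3]
+L6 (α=1/4) → [583/4, 496/3, 249/2]
= [146, 165, 124]


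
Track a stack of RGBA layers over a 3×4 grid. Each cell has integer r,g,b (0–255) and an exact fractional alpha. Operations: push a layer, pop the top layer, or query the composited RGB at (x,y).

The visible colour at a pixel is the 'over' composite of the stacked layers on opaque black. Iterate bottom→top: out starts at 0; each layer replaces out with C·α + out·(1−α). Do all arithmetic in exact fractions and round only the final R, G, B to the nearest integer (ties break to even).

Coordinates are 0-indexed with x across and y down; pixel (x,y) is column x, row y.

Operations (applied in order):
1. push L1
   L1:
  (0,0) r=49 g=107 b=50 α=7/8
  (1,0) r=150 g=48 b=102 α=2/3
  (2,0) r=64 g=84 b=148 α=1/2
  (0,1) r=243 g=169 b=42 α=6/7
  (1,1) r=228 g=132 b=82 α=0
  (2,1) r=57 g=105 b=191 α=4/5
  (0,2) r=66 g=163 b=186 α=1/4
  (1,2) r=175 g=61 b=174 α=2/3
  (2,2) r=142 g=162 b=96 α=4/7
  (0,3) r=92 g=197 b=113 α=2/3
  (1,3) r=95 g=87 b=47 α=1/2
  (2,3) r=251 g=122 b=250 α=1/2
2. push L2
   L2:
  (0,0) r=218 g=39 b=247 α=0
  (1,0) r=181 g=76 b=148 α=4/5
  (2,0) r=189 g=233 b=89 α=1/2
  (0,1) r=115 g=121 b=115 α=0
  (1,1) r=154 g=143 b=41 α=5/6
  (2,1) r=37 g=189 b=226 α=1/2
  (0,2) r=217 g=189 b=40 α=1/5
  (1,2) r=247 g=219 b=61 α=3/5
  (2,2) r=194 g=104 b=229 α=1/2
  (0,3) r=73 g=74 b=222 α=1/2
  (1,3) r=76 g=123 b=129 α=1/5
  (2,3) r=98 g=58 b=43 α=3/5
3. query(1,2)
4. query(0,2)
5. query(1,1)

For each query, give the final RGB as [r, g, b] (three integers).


query (1,2) [L1,L2] — begin 0,0,0
after L1 α=2/3: [350/3, 122/3, 116]
after L2 α=3/5: [2923/15, 443/3, 83]
rounded: [195, 148, 83]

query (0,2) [L1,L2] — begin 0,0,0
after L1 α=1/4: [33/2, 163/4, 93/2]
after L2 α=1/5: [283/5, 352/5, 226/5]
→ [57, 70, 45]

at x=1,y=1 over L1,L2:
+L1 (α=0) → [0, 0, 0]
+L2 (α=5/6) → [385/3, 715/6, 205/6]
rounded: [128, 119, 34]


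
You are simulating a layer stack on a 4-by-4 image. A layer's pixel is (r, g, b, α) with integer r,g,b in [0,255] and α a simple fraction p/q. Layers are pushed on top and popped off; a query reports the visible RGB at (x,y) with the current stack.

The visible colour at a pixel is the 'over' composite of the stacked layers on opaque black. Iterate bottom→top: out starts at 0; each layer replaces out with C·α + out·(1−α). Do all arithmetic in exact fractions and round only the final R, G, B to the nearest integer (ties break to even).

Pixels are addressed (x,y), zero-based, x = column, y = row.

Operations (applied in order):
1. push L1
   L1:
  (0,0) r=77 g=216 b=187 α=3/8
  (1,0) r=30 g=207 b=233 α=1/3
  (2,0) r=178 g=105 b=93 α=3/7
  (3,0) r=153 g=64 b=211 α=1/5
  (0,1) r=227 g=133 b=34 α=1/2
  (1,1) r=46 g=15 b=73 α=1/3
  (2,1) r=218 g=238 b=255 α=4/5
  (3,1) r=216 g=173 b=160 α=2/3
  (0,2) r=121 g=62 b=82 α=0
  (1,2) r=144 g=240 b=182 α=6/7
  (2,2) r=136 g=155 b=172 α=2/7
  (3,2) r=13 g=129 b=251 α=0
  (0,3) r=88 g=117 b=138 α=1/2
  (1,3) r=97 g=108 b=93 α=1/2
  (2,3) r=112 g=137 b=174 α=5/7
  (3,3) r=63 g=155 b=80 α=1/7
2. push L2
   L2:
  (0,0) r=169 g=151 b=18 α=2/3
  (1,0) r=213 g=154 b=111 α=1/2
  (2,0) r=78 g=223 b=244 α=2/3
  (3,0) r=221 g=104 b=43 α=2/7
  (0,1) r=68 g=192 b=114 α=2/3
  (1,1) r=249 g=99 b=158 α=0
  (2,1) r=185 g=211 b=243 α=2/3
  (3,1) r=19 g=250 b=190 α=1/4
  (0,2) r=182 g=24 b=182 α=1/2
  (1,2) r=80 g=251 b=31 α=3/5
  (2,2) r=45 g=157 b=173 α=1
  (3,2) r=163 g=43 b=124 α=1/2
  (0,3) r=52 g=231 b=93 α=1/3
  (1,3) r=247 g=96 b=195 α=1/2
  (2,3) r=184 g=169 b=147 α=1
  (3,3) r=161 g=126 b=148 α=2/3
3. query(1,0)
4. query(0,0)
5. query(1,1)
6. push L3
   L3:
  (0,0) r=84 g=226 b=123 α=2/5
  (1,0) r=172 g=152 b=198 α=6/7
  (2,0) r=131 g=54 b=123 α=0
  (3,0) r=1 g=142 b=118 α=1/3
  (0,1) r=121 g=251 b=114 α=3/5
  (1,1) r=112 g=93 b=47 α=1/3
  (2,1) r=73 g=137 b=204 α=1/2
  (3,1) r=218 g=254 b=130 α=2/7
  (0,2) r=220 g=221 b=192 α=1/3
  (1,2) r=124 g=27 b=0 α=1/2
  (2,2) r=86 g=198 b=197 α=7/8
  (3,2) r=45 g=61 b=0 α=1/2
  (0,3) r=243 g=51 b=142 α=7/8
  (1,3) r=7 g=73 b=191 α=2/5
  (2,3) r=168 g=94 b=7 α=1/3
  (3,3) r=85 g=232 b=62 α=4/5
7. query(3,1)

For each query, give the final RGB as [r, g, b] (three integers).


at x=1,y=0 over L1,L2:
+L1 (α=1/3) → [10, 69, 233/3]
+L2 (α=1/2) → [223/2, 223/2, 283/3]
= [112, 112, 94]

(0,0) stack=L1,L2; from [0,0,0]:
+L1 (α=3/8) → [231/8, 81, 561/8]
+L2 (α=2/3) → [2935/24, 383/3, 283/8]
→ [122, 128, 35]

query (1,1) [L1,L2] — begin 0,0,0
L1 α=1/3: [46/3, 5, 73/3]
L2 α=0: [46/3, 5, 73/3]
= [15, 5, 24]

(3,1) stack=L1,L2,L3; from [0,0,0]:
after L1 α=2/3: [144, 346/3, 320/3]
after L2 α=1/4: [451/4, 149, 255/2]
after L3 α=2/7: [3999/28, 179, 1795/14]
= [143, 179, 128]


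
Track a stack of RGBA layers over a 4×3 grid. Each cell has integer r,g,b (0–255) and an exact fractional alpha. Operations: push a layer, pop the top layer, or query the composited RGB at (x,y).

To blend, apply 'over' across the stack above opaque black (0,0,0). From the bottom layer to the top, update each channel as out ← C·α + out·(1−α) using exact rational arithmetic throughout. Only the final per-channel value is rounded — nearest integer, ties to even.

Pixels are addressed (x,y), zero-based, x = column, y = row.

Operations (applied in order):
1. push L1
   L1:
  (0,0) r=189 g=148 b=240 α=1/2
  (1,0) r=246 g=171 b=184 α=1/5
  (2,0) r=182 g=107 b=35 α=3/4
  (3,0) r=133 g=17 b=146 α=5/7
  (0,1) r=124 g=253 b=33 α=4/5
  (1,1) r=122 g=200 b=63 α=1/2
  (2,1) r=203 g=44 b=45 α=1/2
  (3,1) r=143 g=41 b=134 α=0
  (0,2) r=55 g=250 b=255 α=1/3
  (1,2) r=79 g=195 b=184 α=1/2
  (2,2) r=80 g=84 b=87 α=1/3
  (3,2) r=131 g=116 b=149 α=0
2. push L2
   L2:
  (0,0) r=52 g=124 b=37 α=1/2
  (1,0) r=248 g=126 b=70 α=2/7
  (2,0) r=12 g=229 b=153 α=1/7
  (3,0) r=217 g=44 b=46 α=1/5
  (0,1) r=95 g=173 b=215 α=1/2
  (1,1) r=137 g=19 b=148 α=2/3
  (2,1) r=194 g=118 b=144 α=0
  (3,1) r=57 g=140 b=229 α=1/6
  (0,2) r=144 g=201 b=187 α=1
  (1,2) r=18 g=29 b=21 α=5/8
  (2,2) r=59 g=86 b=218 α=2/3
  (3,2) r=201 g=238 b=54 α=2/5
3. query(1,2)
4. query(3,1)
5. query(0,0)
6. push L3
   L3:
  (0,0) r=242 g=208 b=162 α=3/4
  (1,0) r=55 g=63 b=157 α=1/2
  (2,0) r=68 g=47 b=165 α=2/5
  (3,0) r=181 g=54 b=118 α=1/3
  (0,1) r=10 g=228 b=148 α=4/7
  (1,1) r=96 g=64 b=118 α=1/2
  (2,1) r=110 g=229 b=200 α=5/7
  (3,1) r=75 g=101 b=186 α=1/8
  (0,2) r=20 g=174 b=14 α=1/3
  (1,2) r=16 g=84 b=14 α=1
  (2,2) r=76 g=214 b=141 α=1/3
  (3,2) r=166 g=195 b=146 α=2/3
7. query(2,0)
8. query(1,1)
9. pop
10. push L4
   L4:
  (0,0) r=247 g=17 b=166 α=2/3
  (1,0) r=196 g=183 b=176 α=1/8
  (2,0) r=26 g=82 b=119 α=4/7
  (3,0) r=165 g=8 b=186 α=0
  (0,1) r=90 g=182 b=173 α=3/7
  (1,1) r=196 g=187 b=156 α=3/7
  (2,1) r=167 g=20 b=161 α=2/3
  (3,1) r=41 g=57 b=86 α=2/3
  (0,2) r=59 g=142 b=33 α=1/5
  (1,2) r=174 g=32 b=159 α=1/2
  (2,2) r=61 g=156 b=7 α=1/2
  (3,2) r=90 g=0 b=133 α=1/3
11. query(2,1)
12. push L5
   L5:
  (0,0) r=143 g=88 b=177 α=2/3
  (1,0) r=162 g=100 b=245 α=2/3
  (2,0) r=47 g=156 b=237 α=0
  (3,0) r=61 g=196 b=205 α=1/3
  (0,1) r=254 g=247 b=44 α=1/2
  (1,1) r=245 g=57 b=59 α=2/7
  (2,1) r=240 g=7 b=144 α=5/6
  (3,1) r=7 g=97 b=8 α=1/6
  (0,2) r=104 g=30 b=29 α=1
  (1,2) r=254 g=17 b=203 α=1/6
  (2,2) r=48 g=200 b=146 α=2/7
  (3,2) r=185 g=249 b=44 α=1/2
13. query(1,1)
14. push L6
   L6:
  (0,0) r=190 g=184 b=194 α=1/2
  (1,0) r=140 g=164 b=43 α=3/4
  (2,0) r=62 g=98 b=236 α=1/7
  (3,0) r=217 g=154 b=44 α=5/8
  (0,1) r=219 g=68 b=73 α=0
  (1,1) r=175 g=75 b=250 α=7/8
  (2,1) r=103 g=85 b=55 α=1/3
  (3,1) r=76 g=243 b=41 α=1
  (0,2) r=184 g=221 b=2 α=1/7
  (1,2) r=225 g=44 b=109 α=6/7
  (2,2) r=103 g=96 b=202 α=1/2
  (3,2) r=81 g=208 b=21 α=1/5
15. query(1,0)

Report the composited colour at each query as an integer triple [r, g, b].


(1,2) stack=L1,L2; from [0,0,0]:
L1 α=1/2: [79/2, 195/2, 92]
L2 α=5/8: [417/16, 875/16, 381/8]
= [26, 55, 48]

(3,1) stack=L1,L2; from [0,0,0]:
L1 α=0: [0, 0, 0]
L2 α=1/6: [19/2, 70/3, 229/6]
= [10, 23, 38]

(0,0) stack=L1,L2; from [0,0,0]:
after L1 α=1/2: [189/2, 74, 120]
after L2 α=1/2: [293/4, 99, 157/2]
→ [73, 99, 78]

query (2,0) [L1,L2,L3] — begin 0,0,0
after L1 α=3/4: [273/2, 321/4, 105/4]
after L2 α=1/7: [831/7, 203/2, 621/14]
after L3 α=2/5: [689/7, 797/10, 6483/70]
rounded: [98, 80, 93]

at x=1,y=1 over L1,L2,L3:
+L1 (α=1/2) → [61, 100, 63/2]
+L2 (α=2/3) → [335/3, 46, 655/6]
+L3 (α=1/2) → [623/6, 55, 1363/12]
→ [104, 55, 114]

at x=2,y=1 over L1,L2,L4:
L1 α=1/2: [203/2, 22, 45/2]
L2 α=0: [203/2, 22, 45/2]
L4 α=2/3: [871/6, 62/3, 689/6]
= [145, 21, 115]

(1,1) stack=L1,L2,L4,L5; from [0,0,0]:
after L1 α=1/2: [61, 100, 63/2]
after L2 α=2/3: [335/3, 46, 655/6]
after L4 α=3/7: [3104/21, 745/7, 2714/21]
after L5 α=2/7: [25810/147, 4523/49, 16048/147]
→ [176, 92, 109]

query (1,0) [L1,L2,L4,L5,L6] — begin 0,0,0
after L1 α=1/5: [246/5, 171/5, 184/5]
after L2 α=2/7: [106, 423/7, 324/7]
after L4 α=1/8: [469/4, 303/4, 125/2]
after L5 α=2/3: [1765/12, 1103/12, 1105/6]
after L6 α=3/4: [6805/48, 7007/48, 1879/24]
= [142, 146, 78]


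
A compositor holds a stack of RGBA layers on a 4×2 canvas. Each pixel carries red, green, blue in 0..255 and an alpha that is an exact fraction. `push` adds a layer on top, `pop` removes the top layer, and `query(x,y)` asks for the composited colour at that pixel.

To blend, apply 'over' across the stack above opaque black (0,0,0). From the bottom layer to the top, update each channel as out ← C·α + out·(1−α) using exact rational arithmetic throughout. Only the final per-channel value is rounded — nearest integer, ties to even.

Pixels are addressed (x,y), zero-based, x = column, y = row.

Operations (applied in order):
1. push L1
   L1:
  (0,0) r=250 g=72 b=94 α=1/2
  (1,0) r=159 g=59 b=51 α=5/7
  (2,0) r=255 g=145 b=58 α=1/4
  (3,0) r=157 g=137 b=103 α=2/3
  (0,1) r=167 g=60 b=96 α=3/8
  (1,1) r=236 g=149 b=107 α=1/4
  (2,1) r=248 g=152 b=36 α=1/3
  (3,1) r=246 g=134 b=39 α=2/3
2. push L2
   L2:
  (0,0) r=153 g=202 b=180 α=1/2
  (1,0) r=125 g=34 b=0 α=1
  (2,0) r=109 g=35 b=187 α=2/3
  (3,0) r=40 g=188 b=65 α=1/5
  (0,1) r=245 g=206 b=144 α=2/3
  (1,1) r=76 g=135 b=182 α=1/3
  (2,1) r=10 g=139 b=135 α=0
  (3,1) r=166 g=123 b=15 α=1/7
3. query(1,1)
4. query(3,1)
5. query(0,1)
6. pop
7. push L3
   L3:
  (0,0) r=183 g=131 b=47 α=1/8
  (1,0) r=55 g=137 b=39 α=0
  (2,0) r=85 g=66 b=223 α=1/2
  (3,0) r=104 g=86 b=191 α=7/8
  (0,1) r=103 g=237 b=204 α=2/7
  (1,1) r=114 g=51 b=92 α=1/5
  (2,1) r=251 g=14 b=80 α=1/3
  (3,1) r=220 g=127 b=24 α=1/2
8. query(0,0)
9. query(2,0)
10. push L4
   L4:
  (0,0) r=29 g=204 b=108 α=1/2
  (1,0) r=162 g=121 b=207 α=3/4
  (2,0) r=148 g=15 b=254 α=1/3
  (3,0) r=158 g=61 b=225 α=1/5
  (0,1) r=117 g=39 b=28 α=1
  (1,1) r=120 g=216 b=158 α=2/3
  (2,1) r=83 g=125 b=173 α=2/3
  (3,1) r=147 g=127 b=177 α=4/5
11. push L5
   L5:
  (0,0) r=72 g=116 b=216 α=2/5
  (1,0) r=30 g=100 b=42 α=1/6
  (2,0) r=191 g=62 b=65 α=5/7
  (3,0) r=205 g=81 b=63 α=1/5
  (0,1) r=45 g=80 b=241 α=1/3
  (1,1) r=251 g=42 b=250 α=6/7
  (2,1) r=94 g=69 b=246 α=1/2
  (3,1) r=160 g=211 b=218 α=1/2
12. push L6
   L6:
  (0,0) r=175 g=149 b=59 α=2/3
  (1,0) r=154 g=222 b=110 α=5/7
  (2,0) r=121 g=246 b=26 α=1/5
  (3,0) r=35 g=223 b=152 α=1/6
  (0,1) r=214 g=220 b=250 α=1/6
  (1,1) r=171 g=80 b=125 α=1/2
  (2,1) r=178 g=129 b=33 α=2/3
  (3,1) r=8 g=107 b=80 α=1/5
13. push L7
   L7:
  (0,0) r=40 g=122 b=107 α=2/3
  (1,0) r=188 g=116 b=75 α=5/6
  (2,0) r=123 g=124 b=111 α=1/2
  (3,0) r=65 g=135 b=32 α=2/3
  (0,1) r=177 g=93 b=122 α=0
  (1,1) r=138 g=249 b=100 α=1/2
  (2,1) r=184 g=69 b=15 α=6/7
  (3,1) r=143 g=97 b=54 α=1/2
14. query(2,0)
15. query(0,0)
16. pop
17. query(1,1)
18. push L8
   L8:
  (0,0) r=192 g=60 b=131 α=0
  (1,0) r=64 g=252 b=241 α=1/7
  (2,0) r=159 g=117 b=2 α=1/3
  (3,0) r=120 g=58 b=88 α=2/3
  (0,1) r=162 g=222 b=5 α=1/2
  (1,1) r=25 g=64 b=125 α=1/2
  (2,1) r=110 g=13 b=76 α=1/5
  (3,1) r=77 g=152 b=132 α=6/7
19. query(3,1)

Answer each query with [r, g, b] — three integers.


query (1,1) [L1,L2] — begin 0,0,0
L1 α=1/4: [59, 149/4, 107/4]
L2 α=1/3: [194/3, 419/6, 157/2]
= [65, 70, 78]

(3,1) stack=L1,L2; from [0,0,0]:
L1 α=2/3: [164, 268/3, 26]
L2 α=1/7: [1150/7, 659/7, 171/7]
rounded: [164, 94, 24]

query (0,1) [L1,L2] — begin 0,0,0
+L1 (α=3/8) → [501/8, 45/2, 36]
+L2 (α=2/3) → [4421/24, 869/6, 108]
= [184, 145, 108]

query (0,0) [L1,L3] — begin 0,0,0
L1 α=1/2: [125, 36, 47]
L3 α=1/8: [529/4, 383/8, 47]
rounded: [132, 48, 47]

query (2,0) [L1,L3] — begin 0,0,0
L1 α=1/4: [255/4, 145/4, 29/2]
L3 α=1/2: [595/8, 409/8, 475/4]
→ [74, 51, 119]

(2,0) stack=L1,L3,L4,L5,L6,L7; from [0,0,0]:
+L1 (α=1/4) → [255/4, 145/4, 29/2]
+L3 (α=1/2) → [595/8, 409/8, 475/4]
+L4 (α=1/3) → [1187/12, 469/12, 983/6]
+L5 (α=5/7) → [6917/42, 2329/42, 1958/21]
+L6 (α=1/5) → [3275/21, 9824/105, 8378/105]
+L7 (α=1/2) → [2929/21, 11422/105, 20033/210]
rounded: [139, 109, 95]

at x=0,y=0 over L1,L3,L4,L5,L6,L7:
after L1 α=1/2: [125, 36, 47]
after L3 α=1/8: [529/4, 383/8, 47]
after L4 α=1/2: [645/8, 2015/16, 155/2]
after L5 α=2/5: [3087/40, 9757/80, 1329/10]
after L6 α=2/3: [17087/120, 11199/80, 2509/30]
after L7 α=2/3: [26687/360, 30719/240, 8929/90]
rounded: [74, 128, 99]

(1,1) stack=L1,L3,L4,L5,L6; from [0,0,0]:
+L1 (α=1/4) → [59, 149/4, 107/4]
+L3 (α=1/5) → [70, 40, 199/5]
+L4 (α=2/3) → [310/3, 472/3, 593/5]
+L5 (α=6/7) → [4828/21, 1228/21, 8093/35]
+L6 (α=1/2) → [8419/42, 1454/21, 6234/35]
= [200, 69, 178]

query (3,1) [L1,L3,L4,L5,L6,L8] — begin 0,0,0
after L1 α=2/3: [164, 268/3, 26]
after L3 α=1/2: [192, 649/6, 25]
after L4 α=4/5: [156, 3697/30, 733/5]
after L5 α=1/2: [158, 10027/60, 1823/10]
after L6 α=1/5: [128, 11632/75, 4046/25]
after L8 α=6/7: [590/7, 80032/525, 23846/175]
→ [84, 152, 136]


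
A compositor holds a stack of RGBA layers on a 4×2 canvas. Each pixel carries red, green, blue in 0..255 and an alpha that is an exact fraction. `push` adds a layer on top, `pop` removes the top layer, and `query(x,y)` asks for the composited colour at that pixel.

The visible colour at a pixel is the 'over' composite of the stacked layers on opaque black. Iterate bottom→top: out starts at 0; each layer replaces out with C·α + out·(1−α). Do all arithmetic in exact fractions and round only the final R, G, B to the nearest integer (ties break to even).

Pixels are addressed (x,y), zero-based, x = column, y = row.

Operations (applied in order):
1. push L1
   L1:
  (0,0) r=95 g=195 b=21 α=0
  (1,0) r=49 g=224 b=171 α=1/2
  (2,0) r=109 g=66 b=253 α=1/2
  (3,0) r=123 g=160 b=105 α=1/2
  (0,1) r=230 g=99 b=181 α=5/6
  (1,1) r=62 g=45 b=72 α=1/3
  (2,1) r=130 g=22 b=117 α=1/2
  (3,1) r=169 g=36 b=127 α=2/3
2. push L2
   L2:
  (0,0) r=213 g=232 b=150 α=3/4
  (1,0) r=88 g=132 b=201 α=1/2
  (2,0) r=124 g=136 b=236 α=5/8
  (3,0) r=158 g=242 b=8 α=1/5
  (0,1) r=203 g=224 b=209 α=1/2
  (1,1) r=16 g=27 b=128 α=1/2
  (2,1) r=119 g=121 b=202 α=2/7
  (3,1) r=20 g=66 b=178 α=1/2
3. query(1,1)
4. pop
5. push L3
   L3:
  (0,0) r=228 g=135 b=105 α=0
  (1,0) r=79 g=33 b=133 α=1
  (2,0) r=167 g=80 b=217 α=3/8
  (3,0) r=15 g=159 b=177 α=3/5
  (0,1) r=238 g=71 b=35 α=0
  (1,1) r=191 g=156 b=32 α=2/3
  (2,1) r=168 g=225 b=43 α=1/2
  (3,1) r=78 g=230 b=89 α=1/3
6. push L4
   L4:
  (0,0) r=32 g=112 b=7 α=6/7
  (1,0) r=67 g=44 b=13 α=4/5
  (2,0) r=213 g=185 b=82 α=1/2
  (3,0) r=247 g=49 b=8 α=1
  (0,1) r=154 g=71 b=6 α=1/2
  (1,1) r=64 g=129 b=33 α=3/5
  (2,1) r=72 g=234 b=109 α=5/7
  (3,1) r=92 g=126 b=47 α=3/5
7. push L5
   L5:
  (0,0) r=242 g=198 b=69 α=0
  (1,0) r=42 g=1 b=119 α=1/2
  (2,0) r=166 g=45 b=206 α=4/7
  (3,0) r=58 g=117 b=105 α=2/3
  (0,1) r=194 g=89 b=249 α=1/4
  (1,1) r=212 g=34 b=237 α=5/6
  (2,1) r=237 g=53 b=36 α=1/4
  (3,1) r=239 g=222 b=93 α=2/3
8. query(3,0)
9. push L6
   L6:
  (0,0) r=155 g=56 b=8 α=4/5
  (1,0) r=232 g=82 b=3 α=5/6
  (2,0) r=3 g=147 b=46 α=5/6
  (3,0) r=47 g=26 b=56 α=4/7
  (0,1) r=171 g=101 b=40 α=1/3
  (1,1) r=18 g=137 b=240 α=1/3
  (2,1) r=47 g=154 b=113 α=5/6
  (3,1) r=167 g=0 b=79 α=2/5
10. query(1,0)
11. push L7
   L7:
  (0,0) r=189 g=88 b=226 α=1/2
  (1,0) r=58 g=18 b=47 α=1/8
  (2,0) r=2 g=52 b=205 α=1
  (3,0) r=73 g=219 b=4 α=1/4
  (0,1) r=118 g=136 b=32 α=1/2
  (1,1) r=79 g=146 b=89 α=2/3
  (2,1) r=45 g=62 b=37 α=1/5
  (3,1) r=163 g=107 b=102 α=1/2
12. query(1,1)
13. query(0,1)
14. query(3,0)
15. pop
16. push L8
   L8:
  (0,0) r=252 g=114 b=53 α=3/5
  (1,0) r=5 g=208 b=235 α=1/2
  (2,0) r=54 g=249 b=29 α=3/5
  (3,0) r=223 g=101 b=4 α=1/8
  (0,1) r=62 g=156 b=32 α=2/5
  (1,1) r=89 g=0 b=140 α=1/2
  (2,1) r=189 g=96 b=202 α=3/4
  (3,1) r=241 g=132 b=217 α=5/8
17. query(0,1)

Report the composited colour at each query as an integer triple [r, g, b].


query (1,1) [L1,L2] — begin 0,0,0
L1 α=1/3: [62/3, 15, 24]
L2 α=1/2: [55/3, 21, 76]
= [18, 21, 76]

at x=3,y=0 over L1,L3,L4,L5:
L1 α=1/2: [123/2, 80, 105/2]
L3 α=3/5: [168/5, 637/5, 636/5]
L4 α=1: [247, 49, 8]
L5 α=2/3: [121, 283/3, 218/3]
rounded: [121, 94, 73]

at x=1,y=0 over L1,L3,L4,L5,L6:
L1 α=1/2: [49/2, 112, 171/2]
L3 α=1: [79, 33, 133]
L4 α=4/5: [347/5, 209/5, 37]
L5 α=1/2: [557/10, 107/5, 78]
L6 α=5/6: [12157/60, 719/10, 31/2]
= [203, 72, 16]

(1,1) stack=L1,L3,L4,L5,L6,L7; from [0,0,0]:
L1 α=1/3: [62/3, 15, 24]
L3 α=2/3: [1208/9, 109, 88/3]
L4 α=3/5: [4144/45, 121, 473/15]
L5 α=5/6: [25922/135, 97/2, 9124/45]
L6 α=1/3: [54274/405, 78, 29048/135]
L7 α=2/3: [118264/1215, 370/3, 53078/405]
= [97, 123, 131]

(0,1) stack=L1,L3,L4,L5,L6,L7; from [0,0,0]:
after L1 α=5/6: [575/3, 165/2, 905/6]
after L3 α=0: [575/3, 165/2, 905/6]
after L4 α=1/2: [1037/6, 307/4, 941/12]
after L5 α=1/4: [1425/8, 1277/16, 1937/16]
after L6 α=1/3: [703/4, 695/8, 2257/24]
after L7 α=1/2: [1175/8, 1783/16, 3025/48]
= [147, 111, 63]

(3,0) stack=L1,L3,L4,L5,L6,L7; from [0,0,0]:
L1 α=1/2: [123/2, 80, 105/2]
L3 α=3/5: [168/5, 637/5, 636/5]
L4 α=1: [247, 49, 8]
L5 α=2/3: [121, 283/3, 218/3]
L6 α=4/7: [551/7, 387/7, 442/7]
L7 α=1/4: [541/7, 1347/14, 677/14]
= [77, 96, 48]

query (0,1) [L1,L3,L4,L5,L6,L8] — begin 0,0,0
after L1 α=5/6: [575/3, 165/2, 905/6]
after L3 α=0: [575/3, 165/2, 905/6]
after L4 α=1/2: [1037/6, 307/4, 941/12]
after L5 α=1/4: [1425/8, 1277/16, 1937/16]
after L6 α=1/3: [703/4, 695/8, 2257/24]
after L8 α=2/5: [521/4, 4581/40, 2769/40]
→ [130, 115, 69]


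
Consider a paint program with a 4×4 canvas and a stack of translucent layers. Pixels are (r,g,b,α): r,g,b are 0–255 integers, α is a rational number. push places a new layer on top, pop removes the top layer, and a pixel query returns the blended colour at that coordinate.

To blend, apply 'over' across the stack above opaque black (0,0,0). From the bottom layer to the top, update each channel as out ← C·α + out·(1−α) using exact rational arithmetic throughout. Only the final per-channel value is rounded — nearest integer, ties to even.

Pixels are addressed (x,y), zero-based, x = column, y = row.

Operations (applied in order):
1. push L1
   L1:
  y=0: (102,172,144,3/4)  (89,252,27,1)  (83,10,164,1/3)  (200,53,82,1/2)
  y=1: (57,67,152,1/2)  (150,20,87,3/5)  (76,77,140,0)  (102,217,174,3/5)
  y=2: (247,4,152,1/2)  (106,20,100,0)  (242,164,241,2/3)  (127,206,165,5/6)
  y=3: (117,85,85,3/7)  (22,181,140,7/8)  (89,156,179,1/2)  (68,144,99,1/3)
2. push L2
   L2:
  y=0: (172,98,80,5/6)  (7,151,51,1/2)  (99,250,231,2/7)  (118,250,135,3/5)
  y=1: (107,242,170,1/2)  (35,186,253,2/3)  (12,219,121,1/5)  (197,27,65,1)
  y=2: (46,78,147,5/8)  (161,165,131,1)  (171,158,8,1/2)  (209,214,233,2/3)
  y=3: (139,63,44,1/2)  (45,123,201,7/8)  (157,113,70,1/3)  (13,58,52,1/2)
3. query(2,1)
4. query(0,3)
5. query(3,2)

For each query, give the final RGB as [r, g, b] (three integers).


query (2,1) [L1,L2] — begin 0,0,0
L1 α=0: [0, 0, 0]
L2 α=1/5: [12/5, 219/5, 121/5]
→ [2, 44, 24]

query (0,3) [L1,L2] — begin 0,0,0
L1 α=3/7: [351/7, 255/7, 255/7]
L2 α=1/2: [662/7, 348/7, 563/14]
rounded: [95, 50, 40]

(3,2) stack=L1,L2; from [0,0,0]:
after L1 α=5/6: [635/6, 515/3, 275/2]
after L2 α=2/3: [3143/18, 1799/9, 1207/6]
= [175, 200, 201]


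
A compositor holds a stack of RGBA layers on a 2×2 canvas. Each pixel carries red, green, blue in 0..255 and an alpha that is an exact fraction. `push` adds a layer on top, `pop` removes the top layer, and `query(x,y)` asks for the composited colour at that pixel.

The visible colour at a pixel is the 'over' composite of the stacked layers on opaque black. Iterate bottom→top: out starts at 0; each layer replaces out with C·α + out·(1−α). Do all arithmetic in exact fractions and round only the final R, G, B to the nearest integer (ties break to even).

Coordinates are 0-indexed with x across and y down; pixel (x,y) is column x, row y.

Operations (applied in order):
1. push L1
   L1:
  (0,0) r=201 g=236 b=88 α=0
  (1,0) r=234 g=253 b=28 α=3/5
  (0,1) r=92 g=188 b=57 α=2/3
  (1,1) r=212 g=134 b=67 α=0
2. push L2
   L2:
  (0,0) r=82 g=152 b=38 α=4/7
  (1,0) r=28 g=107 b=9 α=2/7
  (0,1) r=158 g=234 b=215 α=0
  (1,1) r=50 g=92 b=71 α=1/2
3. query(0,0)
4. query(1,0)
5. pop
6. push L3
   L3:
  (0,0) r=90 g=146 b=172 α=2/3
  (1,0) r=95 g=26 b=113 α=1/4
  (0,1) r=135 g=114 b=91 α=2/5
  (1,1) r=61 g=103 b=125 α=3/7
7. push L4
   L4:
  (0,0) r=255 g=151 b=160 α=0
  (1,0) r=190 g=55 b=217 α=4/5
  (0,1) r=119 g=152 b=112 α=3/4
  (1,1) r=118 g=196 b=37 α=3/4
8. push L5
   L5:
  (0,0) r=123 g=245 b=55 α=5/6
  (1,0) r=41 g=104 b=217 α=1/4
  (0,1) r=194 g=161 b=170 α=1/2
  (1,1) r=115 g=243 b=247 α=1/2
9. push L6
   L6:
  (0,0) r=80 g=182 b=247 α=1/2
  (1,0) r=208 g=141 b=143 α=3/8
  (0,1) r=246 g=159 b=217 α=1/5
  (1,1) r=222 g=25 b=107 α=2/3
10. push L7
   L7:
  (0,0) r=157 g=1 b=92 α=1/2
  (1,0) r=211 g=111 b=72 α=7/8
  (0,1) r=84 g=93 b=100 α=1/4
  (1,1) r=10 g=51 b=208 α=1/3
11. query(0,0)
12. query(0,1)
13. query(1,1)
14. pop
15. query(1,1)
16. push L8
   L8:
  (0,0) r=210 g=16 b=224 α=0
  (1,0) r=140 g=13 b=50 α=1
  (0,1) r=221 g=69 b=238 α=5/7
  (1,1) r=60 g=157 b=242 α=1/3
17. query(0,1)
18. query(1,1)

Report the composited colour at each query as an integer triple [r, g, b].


at x=0,y=0 over L1,L2:
L1 α=0: [0, 0, 0]
L2 α=4/7: [328/7, 608/7, 152/7]
rounded: [47, 87, 22]

(1,0) stack=L1,L2; from [0,0,0]:
after L1 α=3/5: [702/5, 759/5, 84/5]
after L2 α=2/7: [758/7, 139, 102/7]
→ [108, 139, 15]

query (0,0) [L1,L3,L4,L5,L6,L7] — begin 0,0,0
after L1 α=0: [0, 0, 0]
after L3 α=2/3: [60, 292/3, 344/3]
after L4 α=0: [60, 292/3, 344/3]
after L5 α=5/6: [225/2, 3967/18, 1169/18]
after L6 α=1/2: [385/4, 7243/36, 5615/36]
after L7 α=1/2: [1013/8, 7279/72, 8927/72]
→ [127, 101, 124]

query (0,1) [L1,L3,L4,L5,L6,L7] — begin 0,0,0
after L1 α=2/3: [184/3, 376/3, 38]
after L3 α=2/5: [454/5, 604/5, 296/5]
after L4 α=3/4: [2239/20, 721/5, 494/5]
after L5 α=1/2: [6119/40, 763/5, 672/5]
after L6 α=1/5: [8579/50, 3847/25, 3773/25]
after L7 α=1/4: [29937/200, 6933/50, 13819/100]
rounded: [150, 139, 138]

query (1,1) [L1,L3,L4,L5,L6,L7] — begin 0,0,0
after L1 α=0: [0, 0, 0]
after L3 α=3/7: [183/7, 309/7, 375/7]
after L4 α=3/4: [2661/28, 4425/28, 288/7]
after L5 α=1/2: [5881/56, 11229/56, 2017/14]
after L6 α=2/3: [30745/168, 14029/168, 1671/14]
after L7 α=1/3: [31585/252, 18313/252, 3127/21]
= [125, 73, 149]

at x=1,y=1 over L1,L3,L4,L5,L6:
+L1 (α=0) → [0, 0, 0]
+L3 (α=3/7) → [183/7, 309/7, 375/7]
+L4 (α=3/4) → [2661/28, 4425/28, 288/7]
+L5 (α=1/2) → [5881/56, 11229/56, 2017/14]
+L6 (α=2/3) → [30745/168, 14029/168, 1671/14]
rounded: [183, 84, 119]

query (0,1) [L1,L3,L4,L5,L6,L8] — begin 0,0,0
after L1 α=2/3: [184/3, 376/3, 38]
after L3 α=2/5: [454/5, 604/5, 296/5]
after L4 α=3/4: [2239/20, 721/5, 494/5]
after L5 α=1/2: [6119/40, 763/5, 672/5]
after L6 α=1/5: [8579/50, 3847/25, 3773/25]
after L8 α=5/7: [5172/25, 16319/175, 5328/25]
→ [207, 93, 213]

at x=1,y=1 over L1,L3,L4,L5,L6,L8:
after L1 α=0: [0, 0, 0]
after L3 α=3/7: [183/7, 309/7, 375/7]
after L4 α=3/4: [2661/28, 4425/28, 288/7]
after L5 α=1/2: [5881/56, 11229/56, 2017/14]
after L6 α=2/3: [30745/168, 14029/168, 1671/14]
after L8 α=1/3: [35785/252, 27217/252, 3365/21]
rounded: [142, 108, 160]


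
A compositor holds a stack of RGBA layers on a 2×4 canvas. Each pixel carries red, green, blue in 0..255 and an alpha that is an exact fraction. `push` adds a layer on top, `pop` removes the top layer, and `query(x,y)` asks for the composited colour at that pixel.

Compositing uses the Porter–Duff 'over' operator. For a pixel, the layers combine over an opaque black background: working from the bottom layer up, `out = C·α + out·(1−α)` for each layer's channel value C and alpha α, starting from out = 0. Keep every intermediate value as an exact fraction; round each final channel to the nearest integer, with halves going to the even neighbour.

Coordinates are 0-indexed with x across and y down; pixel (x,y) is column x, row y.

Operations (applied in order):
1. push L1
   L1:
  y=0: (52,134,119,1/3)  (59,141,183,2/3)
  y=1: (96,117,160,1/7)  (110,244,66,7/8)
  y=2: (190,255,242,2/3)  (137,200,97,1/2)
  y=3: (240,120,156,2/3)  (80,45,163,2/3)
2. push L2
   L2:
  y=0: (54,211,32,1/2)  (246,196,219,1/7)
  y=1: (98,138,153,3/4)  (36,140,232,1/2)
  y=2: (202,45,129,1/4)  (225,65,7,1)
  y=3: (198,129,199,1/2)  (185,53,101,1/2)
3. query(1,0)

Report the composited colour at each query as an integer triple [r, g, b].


(1,0) stack=L1,L2; from [0,0,0]:
+L1 (α=2/3) → [118/3, 94, 122]
+L2 (α=1/7) → [482/7, 760/7, 951/7]
→ [69, 109, 136]
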